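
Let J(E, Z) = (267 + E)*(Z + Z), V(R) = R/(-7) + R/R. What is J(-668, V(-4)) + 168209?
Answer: 1168641/7 ≈ 1.6695e+5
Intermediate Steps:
V(R) = 1 - R/7 (V(R) = R*(-⅐) + 1 = -R/7 + 1 = 1 - R/7)
J(E, Z) = 2*Z*(267 + E) (J(E, Z) = (267 + E)*(2*Z) = 2*Z*(267 + E))
J(-668, V(-4)) + 168209 = 2*(1 - ⅐*(-4))*(267 - 668) + 168209 = 2*(1 + 4/7)*(-401) + 168209 = 2*(11/7)*(-401) + 168209 = -8822/7 + 168209 = 1168641/7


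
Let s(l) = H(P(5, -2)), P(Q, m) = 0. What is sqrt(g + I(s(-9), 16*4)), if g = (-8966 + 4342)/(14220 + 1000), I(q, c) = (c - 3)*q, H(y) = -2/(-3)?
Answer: sqrt(5259369930)/11415 ≈ 6.3532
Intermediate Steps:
H(y) = 2/3 (H(y) = -2*(-1/3) = 2/3)
s(l) = 2/3
I(q, c) = q*(-3 + c) (I(q, c) = (-3 + c)*q = q*(-3 + c))
g = -1156/3805 (g = -4624/15220 = -4624*1/15220 = -1156/3805 ≈ -0.30381)
sqrt(g + I(s(-9), 16*4)) = sqrt(-1156/3805 + 2*(-3 + 16*4)/3) = sqrt(-1156/3805 + 2*(-3 + 64)/3) = sqrt(-1156/3805 + (2/3)*61) = sqrt(-1156/3805 + 122/3) = sqrt(460742/11415) = sqrt(5259369930)/11415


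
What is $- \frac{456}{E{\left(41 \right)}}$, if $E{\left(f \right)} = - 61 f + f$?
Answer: $\frac{38}{205} \approx 0.18537$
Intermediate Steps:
$E{\left(f \right)} = - 60 f$
$- \frac{456}{E{\left(41 \right)}} = - \frac{456}{\left(-60\right) 41} = - \frac{456}{-2460} = \left(-456\right) \left(- \frac{1}{2460}\right) = \frac{38}{205}$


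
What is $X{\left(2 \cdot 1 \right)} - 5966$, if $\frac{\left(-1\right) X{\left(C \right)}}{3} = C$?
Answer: $-5972$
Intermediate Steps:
$X{\left(C \right)} = - 3 C$
$X{\left(2 \cdot 1 \right)} - 5966 = - 3 \cdot 2 \cdot 1 - 5966 = \left(-3\right) 2 - 5966 = -6 - 5966 = -5972$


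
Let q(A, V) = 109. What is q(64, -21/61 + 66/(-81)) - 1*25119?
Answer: -25010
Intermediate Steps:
q(64, -21/61 + 66/(-81)) - 1*25119 = 109 - 1*25119 = 109 - 25119 = -25010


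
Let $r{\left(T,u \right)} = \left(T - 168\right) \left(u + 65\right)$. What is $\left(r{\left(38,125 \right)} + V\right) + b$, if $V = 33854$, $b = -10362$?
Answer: $-1208$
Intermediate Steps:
$r{\left(T,u \right)} = \left(-168 + T\right) \left(65 + u\right)$
$\left(r{\left(38,125 \right)} + V\right) + b = \left(\left(-10920 - 21000 + 65 \cdot 38 + 38 \cdot 125\right) + 33854\right) - 10362 = \left(\left(-10920 - 21000 + 2470 + 4750\right) + 33854\right) - 10362 = \left(-24700 + 33854\right) - 10362 = 9154 - 10362 = -1208$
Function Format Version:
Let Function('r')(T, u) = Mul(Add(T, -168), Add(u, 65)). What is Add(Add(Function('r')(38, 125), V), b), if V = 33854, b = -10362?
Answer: -1208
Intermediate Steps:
Function('r')(T, u) = Mul(Add(-168, T), Add(65, u))
Add(Add(Function('r')(38, 125), V), b) = Add(Add(Add(-10920, Mul(-168, 125), Mul(65, 38), Mul(38, 125)), 33854), -10362) = Add(Add(Add(-10920, -21000, 2470, 4750), 33854), -10362) = Add(Add(-24700, 33854), -10362) = Add(9154, -10362) = -1208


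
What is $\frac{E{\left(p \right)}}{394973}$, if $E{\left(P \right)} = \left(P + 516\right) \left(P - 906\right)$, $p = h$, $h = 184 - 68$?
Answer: $- \frac{499280}{394973} \approx -1.2641$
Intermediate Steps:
$h = 116$ ($h = 184 - 68 = 116$)
$p = 116$
$E{\left(P \right)} = \left(-906 + P\right) \left(516 + P\right)$ ($E{\left(P \right)} = \left(516 + P\right) \left(-906 + P\right) = \left(-906 + P\right) \left(516 + P\right)$)
$\frac{E{\left(p \right)}}{394973} = \frac{-467496 + 116^{2} - 45240}{394973} = \left(-467496 + 13456 - 45240\right) \frac{1}{394973} = \left(-499280\right) \frac{1}{394973} = - \frac{499280}{394973}$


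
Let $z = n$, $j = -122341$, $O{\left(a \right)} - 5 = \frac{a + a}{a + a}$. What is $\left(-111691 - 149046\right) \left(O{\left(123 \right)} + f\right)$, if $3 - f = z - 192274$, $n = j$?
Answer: $-82034117888$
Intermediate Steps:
$O{\left(a \right)} = 6$ ($O{\left(a \right)} = 5 + \frac{a + a}{a + a} = 5 + \frac{2 a}{2 a} = 5 + 2 a \frac{1}{2 a} = 5 + 1 = 6$)
$n = -122341$
$z = -122341$
$f = 314618$ ($f = 3 - \left(-122341 - 192274\right) = 3 - -314615 = 3 + 314615 = 314618$)
$\left(-111691 - 149046\right) \left(O{\left(123 \right)} + f\right) = \left(-111691 - 149046\right) \left(6 + 314618\right) = \left(-260737\right) 314624 = -82034117888$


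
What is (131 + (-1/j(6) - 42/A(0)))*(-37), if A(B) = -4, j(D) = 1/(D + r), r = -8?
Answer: -10619/2 ≈ -5309.5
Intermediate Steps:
j(D) = 1/(-8 + D) (j(D) = 1/(D - 8) = 1/(-8 + D))
(131 + (-1/j(6) - 42/A(0)))*(-37) = (131 + (-1/(1/(-8 + 6)) - 42/(-4)))*(-37) = (131 + (-1/(1/(-2)) - 42*(-1/4)))*(-37) = (131 + (-1/(-1/2) + 21/2))*(-37) = (131 + (-1*(-2) + 21/2))*(-37) = (131 + (2 + 21/2))*(-37) = (131 + 25/2)*(-37) = (287/2)*(-37) = -10619/2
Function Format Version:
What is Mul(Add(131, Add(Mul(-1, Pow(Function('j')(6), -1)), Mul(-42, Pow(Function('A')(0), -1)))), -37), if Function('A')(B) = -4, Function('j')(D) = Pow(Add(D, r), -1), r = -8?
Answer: Rational(-10619, 2) ≈ -5309.5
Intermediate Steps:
Function('j')(D) = Pow(Add(-8, D), -1) (Function('j')(D) = Pow(Add(D, -8), -1) = Pow(Add(-8, D), -1))
Mul(Add(131, Add(Mul(-1, Pow(Function('j')(6), -1)), Mul(-42, Pow(Function('A')(0), -1)))), -37) = Mul(Add(131, Add(Mul(-1, Pow(Pow(Add(-8, 6), -1), -1)), Mul(-42, Pow(-4, -1)))), -37) = Mul(Add(131, Add(Mul(-1, Pow(Pow(-2, -1), -1)), Mul(-42, Rational(-1, 4)))), -37) = Mul(Add(131, Add(Mul(-1, Pow(Rational(-1, 2), -1)), Rational(21, 2))), -37) = Mul(Add(131, Add(Mul(-1, -2), Rational(21, 2))), -37) = Mul(Add(131, Add(2, Rational(21, 2))), -37) = Mul(Add(131, Rational(25, 2)), -37) = Mul(Rational(287, 2), -37) = Rational(-10619, 2)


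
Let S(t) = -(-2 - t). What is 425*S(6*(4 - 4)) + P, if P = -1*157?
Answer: 693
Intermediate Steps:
S(t) = 2 + t
P = -157
425*S(6*(4 - 4)) + P = 425*(2 + 6*(4 - 4)) - 157 = 425*(2 + 6*0) - 157 = 425*(2 + 0) - 157 = 425*2 - 157 = 850 - 157 = 693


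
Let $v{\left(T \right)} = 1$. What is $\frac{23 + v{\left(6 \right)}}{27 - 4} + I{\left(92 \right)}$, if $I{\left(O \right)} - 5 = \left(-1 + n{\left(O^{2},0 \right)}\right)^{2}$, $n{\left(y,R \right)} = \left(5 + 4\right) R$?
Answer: $\frac{162}{23} \approx 7.0435$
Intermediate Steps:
$n{\left(y,R \right)} = 9 R$
$I{\left(O \right)} = 6$ ($I{\left(O \right)} = 5 + \left(-1 + 9 \cdot 0\right)^{2} = 5 + \left(-1 + 0\right)^{2} = 5 + \left(-1\right)^{2} = 5 + 1 = 6$)
$\frac{23 + v{\left(6 \right)}}{27 - 4} + I{\left(92 \right)} = \frac{23 + 1}{27 - 4} + 6 = \frac{1}{23} \cdot 24 + 6 = \frac{24}{23} + 6 = \frac{162}{23}$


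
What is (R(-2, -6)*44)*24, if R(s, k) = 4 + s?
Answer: 2112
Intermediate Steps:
(R(-2, -6)*44)*24 = ((4 - 2)*44)*24 = (2*44)*24 = 88*24 = 2112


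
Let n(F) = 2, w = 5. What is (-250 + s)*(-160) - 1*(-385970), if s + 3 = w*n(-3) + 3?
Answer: 424370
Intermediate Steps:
s = 10 (s = -3 + (5*2 + 3) = -3 + (10 + 3) = -3 + 13 = 10)
(-250 + s)*(-160) - 1*(-385970) = (-250 + 10)*(-160) - 1*(-385970) = -240*(-160) + 385970 = 38400 + 385970 = 424370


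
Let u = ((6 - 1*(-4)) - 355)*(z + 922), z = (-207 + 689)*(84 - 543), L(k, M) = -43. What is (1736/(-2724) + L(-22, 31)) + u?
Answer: 51762112903/681 ≈ 7.6009e+7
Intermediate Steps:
z = -221238 (z = 482*(-459) = -221238)
u = 76009020 (u = ((6 - 1*(-4)) - 355)*(-221238 + 922) = ((6 + 4) - 355)*(-220316) = (10 - 355)*(-220316) = -345*(-220316) = 76009020)
(1736/(-2724) + L(-22, 31)) + u = (1736/(-2724) - 43) + 76009020 = (1736*(-1/2724) - 43) + 76009020 = (-434/681 - 43) + 76009020 = -29717/681 + 76009020 = 51762112903/681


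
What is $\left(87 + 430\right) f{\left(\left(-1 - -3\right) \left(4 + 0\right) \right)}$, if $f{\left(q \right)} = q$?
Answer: $4136$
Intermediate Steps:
$\left(87 + 430\right) f{\left(\left(-1 - -3\right) \left(4 + 0\right) \right)} = \left(87 + 430\right) \left(-1 - -3\right) \left(4 + 0\right) = 517 \left(-1 + 3\right) 4 = 517 \cdot 2 \cdot 4 = 517 \cdot 8 = 4136$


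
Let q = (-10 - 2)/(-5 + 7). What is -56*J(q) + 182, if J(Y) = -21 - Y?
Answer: 1022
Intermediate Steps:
q = -6 (q = -12/2 = -12*1/2 = -6)
-56*J(q) + 182 = -56*(-21 - 1*(-6)) + 182 = -56*(-21 + 6) + 182 = -56*(-15) + 182 = 840 + 182 = 1022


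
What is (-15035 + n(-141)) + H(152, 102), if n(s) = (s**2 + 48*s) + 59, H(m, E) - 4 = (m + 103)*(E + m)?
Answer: 62911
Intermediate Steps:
H(m, E) = 4 + (103 + m)*(E + m) (H(m, E) = 4 + (m + 103)*(E + m) = 4 + (103 + m)*(E + m))
n(s) = 59 + s**2 + 48*s
(-15035 + n(-141)) + H(152, 102) = (-15035 + (59 + (-141)**2 + 48*(-141))) + (4 + 152**2 + 103*102 + 103*152 + 102*152) = (-15035 + (59 + 19881 - 6768)) + (4 + 23104 + 10506 + 15656 + 15504) = (-15035 + 13172) + 64774 = -1863 + 64774 = 62911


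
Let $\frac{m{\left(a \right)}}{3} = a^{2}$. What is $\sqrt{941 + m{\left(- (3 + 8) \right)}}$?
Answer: $2 \sqrt{326} \approx 36.111$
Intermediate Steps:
$m{\left(a \right)} = 3 a^{2}$
$\sqrt{941 + m{\left(- (3 + 8) \right)}} = \sqrt{941 + 3 \left(- (3 + 8)\right)^{2}} = \sqrt{941 + 3 \left(\left(-1\right) 11\right)^{2}} = \sqrt{941 + 3 \left(-11\right)^{2}} = \sqrt{941 + 3 \cdot 121} = \sqrt{941 + 363} = \sqrt{1304} = 2 \sqrt{326}$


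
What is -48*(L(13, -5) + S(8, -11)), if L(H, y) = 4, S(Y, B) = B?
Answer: 336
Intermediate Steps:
-48*(L(13, -5) + S(8, -11)) = -48*(4 - 11) = -48*(-7) = 336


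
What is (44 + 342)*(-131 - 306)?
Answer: -168682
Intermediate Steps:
(44 + 342)*(-131 - 306) = 386*(-437) = -168682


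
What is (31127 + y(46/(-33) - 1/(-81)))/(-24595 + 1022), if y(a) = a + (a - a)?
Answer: -27732926/21003543 ≈ -1.3204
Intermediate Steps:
y(a) = a (y(a) = a + 0 = a)
(31127 + y(46/(-33) - 1/(-81)))/(-24595 + 1022) = (31127 + (46/(-33) - 1/(-81)))/(-24595 + 1022) = (31127 + (46*(-1/33) - 1*(-1/81)))/(-23573) = (31127 + (-46/33 + 1/81))*(-1/23573) = (31127 - 1231/891)*(-1/23573) = (27732926/891)*(-1/23573) = -27732926/21003543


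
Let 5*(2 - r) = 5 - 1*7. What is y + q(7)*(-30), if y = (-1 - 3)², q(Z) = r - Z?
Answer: 154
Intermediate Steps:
r = 12/5 (r = 2 - (5 - 1*7)/5 = 2 - (5 - 7)/5 = 2 - ⅕*(-2) = 2 + ⅖ = 12/5 ≈ 2.4000)
q(Z) = 12/5 - Z
y = 16 (y = (-4)² = 16)
y + q(7)*(-30) = 16 + (12/5 - 1*7)*(-30) = 16 + (12/5 - 7)*(-30) = 16 - 23/5*(-30) = 16 + 138 = 154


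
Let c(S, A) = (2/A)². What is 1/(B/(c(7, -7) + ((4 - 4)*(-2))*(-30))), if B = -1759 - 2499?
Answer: -2/104321 ≈ -1.9172e-5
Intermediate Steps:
c(S, A) = 4/A²
B = -4258
1/(B/(c(7, -7) + ((4 - 4)*(-2))*(-30))) = 1/(-4258/(4/(-7)² + ((4 - 4)*(-2))*(-30))) = 1/(-4258/(4*(1/49) + (0*(-2))*(-30))) = 1/(-4258/(4/49 + 0*(-30))) = 1/(-4258/(4/49 + 0)) = 1/(-4258/4/49) = 1/(-4258*49/4) = 1/(-104321/2) = -2/104321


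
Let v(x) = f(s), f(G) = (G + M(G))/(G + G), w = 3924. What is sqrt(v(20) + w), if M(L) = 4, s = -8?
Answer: sqrt(15697)/2 ≈ 62.644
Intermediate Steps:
f(G) = (4 + G)/(2*G) (f(G) = (G + 4)/(G + G) = (4 + G)/((2*G)) = (4 + G)*(1/(2*G)) = (4 + G)/(2*G))
v(x) = 1/4 (v(x) = (1/2)*(4 - 8)/(-8) = (1/2)*(-1/8)*(-4) = 1/4)
sqrt(v(20) + w) = sqrt(1/4 + 3924) = sqrt(15697/4) = sqrt(15697)/2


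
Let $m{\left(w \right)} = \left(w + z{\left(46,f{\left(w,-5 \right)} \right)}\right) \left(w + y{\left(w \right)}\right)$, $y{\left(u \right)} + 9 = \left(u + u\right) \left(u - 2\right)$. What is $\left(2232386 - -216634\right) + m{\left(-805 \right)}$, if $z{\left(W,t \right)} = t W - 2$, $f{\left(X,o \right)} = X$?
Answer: $-49127230652$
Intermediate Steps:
$y{\left(u \right)} = -9 + 2 u \left(-2 + u\right)$ ($y{\left(u \right)} = -9 + \left(u + u\right) \left(u - 2\right) = -9 + 2 u \left(-2 + u\right)$)
$z{\left(W,t \right)} = -2 + W t$ ($z{\left(W,t \right)} = W t - 2 = -2 + W t$)
$m{\left(w \right)} = \left(-2 + 47 w\right) \left(-9 - 3 w + 2 w^{2}\right)$ ($m{\left(w \right)} = \left(w + \left(-2 + 46 w\right)\right) \left(w - \left(9 - 2 w^{2} + 4 w\right)\right) = \left(-2 + 47 w\right) \left(-9 - 3 w + 2 w^{2}\right)$)
$\left(2232386 - -216634\right) + m{\left(-805 \right)} = \left(2232386 - -216634\right) + \left(18 - -335685 - 145 \left(-805\right)^{2} + 94 \left(-805\right)^{3}\right) = \left(2232386 + 216634\right) + \left(18 + 335685 - 93963625 + 94 \left(-521660125\right)\right) = 2449020 + \left(18 + 335685 - 93963625 - 49036051750\right) = 2449020 - 49129679672 = -49127230652$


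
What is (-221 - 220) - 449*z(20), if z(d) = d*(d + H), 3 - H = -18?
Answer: -368621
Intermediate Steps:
H = 21 (H = 3 - 1*(-18) = 3 + 18 = 21)
z(d) = d*(21 + d) (z(d) = d*(d + 21) = d*(21 + d))
(-221 - 220) - 449*z(20) = (-221 - 220) - 8980*(21 + 20) = -441 - 8980*41 = -441 - 449*820 = -441 - 368180 = -368621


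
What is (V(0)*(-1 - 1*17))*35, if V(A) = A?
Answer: 0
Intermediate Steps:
(V(0)*(-1 - 1*17))*35 = (0*(-1 - 1*17))*35 = (0*(-1 - 17))*35 = (0*(-18))*35 = 0*35 = 0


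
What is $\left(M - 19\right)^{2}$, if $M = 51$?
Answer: $1024$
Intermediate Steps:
$\left(M - 19\right)^{2} = \left(51 - 19\right)^{2} = 32^{2} = 1024$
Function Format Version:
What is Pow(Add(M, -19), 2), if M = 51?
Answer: 1024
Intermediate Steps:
Pow(Add(M, -19), 2) = Pow(Add(51, -19), 2) = Pow(32, 2) = 1024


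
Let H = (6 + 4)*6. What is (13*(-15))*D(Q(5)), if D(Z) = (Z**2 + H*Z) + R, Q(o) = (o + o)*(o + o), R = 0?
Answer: -3120000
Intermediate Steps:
Q(o) = 4*o**2 (Q(o) = (2*o)*(2*o) = 4*o**2)
H = 60 (H = 10*6 = 60)
D(Z) = Z**2 + 60*Z (D(Z) = (Z**2 + 60*Z) + 0 = Z**2 + 60*Z)
(13*(-15))*D(Q(5)) = (13*(-15))*((4*5**2)*(60 + 4*5**2)) = -195*4*25*(60 + 4*25) = -19500*(60 + 100) = -19500*160 = -195*16000 = -3120000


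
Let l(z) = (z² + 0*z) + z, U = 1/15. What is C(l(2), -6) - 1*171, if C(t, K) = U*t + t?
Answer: -823/5 ≈ -164.60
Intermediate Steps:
U = 1/15 (U = 1*(1/15) = 1/15 ≈ 0.066667)
l(z) = z + z² (l(z) = (z² + 0) + z = z² + z = z + z²)
C(t, K) = 16*t/15 (C(t, K) = t/15 + t = 16*t/15)
C(l(2), -6) - 1*171 = 16*(2*(1 + 2))/15 - 1*171 = 16*(2*3)/15 - 171 = (16/15)*6 - 171 = 32/5 - 171 = -823/5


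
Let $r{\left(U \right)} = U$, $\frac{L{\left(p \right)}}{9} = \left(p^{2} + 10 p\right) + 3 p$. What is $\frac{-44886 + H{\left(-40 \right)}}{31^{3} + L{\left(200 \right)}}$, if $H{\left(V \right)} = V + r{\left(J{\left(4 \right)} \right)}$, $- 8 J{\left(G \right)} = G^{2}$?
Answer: $- \frac{44928}{413191} \approx -0.10873$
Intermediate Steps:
$J{\left(G \right)} = - \frac{G^{2}}{8}$
$L{\left(p \right)} = 9 p^{2} + 117 p$ ($L{\left(p \right)} = 9 \left(\left(p^{2} + 10 p\right) + 3 p\right) = 9 \left(p^{2} + 13 p\right) = 9 p^{2} + 117 p$)
$H{\left(V \right)} = -2 + V$ ($H{\left(V \right)} = V - \frac{4^{2}}{8} = V - 2 = -2 + V$)
$\frac{-44886 + H{\left(-40 \right)}}{31^{3} + L{\left(200 \right)}} = \frac{-44886 - 42}{31^{3} + 9 \cdot 200 \left(13 + 200\right)} = \frac{-44886 - 42}{29791 + 9 \cdot 200 \cdot 213} = - \frac{44928}{29791 + 383400} = - \frac{44928}{413191}$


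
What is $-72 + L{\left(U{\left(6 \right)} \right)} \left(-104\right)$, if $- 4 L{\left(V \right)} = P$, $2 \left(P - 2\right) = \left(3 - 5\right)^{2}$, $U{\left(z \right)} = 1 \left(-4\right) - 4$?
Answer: $32$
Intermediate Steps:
$U{\left(z \right)} = -8$ ($U{\left(z \right)} = -4 - 4 = -8$)
$P = 4$ ($P = 2 + \frac{\left(3 - 5\right)^{2}}{2} = 2 + \frac{\left(-2\right)^{2}}{2} = 2 + \frac{1}{2} \cdot 4 = 2 + 2 = 4$)
$L{\left(V \right)} = -1$ ($L{\left(V \right)} = \left(- \frac{1}{4}\right) 4 = -1$)
$-72 + L{\left(U{\left(6 \right)} \right)} \left(-104\right) = -72 - -104 = -72 + 104 = 32$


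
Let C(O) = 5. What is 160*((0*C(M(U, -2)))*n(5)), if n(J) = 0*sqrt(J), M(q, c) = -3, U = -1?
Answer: 0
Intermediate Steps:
n(J) = 0
160*((0*C(M(U, -2)))*n(5)) = 160*((0*5)*0) = 160*(0*0) = 160*0 = 0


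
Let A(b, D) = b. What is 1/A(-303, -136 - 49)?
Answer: -1/303 ≈ -0.0033003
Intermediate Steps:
1/A(-303, -136 - 49) = 1/(-303) = -1/303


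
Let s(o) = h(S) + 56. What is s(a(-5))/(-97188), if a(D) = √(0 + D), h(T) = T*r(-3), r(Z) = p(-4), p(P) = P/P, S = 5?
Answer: -61/97188 ≈ -0.00062765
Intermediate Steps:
p(P) = 1
r(Z) = 1
h(T) = T (h(T) = T*1 = T)
a(D) = √D
s(o) = 61 (s(o) = 5 + 56 = 61)
s(a(-5))/(-97188) = 61/(-97188) = 61*(-1/97188) = -61/97188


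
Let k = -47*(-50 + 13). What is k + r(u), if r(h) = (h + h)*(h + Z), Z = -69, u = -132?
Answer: 54803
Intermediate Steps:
r(h) = 2*h*(-69 + h) (r(h) = (h + h)*(h - 69) = (2*h)*(-69 + h) = 2*h*(-69 + h))
k = 1739 (k = -47*(-37) = 1739)
k + r(u) = 1739 + 2*(-132)*(-69 - 132) = 1739 + 2*(-132)*(-201) = 1739 + 53064 = 54803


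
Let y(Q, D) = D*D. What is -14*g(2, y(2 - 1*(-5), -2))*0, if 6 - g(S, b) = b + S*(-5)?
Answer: 0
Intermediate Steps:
y(Q, D) = D²
g(S, b) = 6 - b + 5*S (g(S, b) = 6 - (b + S*(-5)) = 6 - (b - 5*S) = 6 + (-b + 5*S) = 6 - b + 5*S)
-14*g(2, y(2 - 1*(-5), -2))*0 = -14*(6 - 1*(-2)² + 5*2)*0 = -14*(6 - 1*4 + 10)*0 = -14*(6 - 4 + 10)*0 = -14*12*0 = -168*0 = 0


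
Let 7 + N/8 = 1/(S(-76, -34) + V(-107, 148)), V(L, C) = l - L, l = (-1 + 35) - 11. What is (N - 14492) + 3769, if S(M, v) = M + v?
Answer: -53893/5 ≈ -10779.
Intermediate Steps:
l = 23 (l = 34 - 11 = 23)
V(L, C) = 23 - L
N = -278/5 (N = -56 + 8/((-76 - 34) + (23 - 1*(-107))) = -56 + 8/(-110 + (23 + 107)) = -56 + 8/(-110 + 130) = -56 + 8/20 = -56 + 8*(1/20) = -56 + 2/5 = -278/5 ≈ -55.600)
(N - 14492) + 3769 = (-278/5 - 14492) + 3769 = -72738/5 + 3769 = -53893/5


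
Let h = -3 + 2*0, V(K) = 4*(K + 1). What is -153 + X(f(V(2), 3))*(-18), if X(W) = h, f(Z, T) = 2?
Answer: -99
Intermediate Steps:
V(K) = 4 + 4*K (V(K) = 4*(1 + K) = 4 + 4*K)
h = -3 (h = -3 + 0 = -3)
X(W) = -3
-153 + X(f(V(2), 3))*(-18) = -153 - 3*(-18) = -153 + 54 = -99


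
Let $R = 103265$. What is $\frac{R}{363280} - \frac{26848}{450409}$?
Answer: $\frac{386927831}{1722364016} \approx 0.22465$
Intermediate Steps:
$\frac{R}{363280} - \frac{26848}{450409} = \frac{103265}{363280} - \frac{26848}{450409} = 103265 \cdot \frac{1}{363280} - \frac{26848}{450409} = \frac{1087}{3824} - \frac{26848}{450409} = \frac{386927831}{1722364016}$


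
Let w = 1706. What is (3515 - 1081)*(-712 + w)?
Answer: 2419396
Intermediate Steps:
(3515 - 1081)*(-712 + w) = (3515 - 1081)*(-712 + 1706) = 2434*994 = 2419396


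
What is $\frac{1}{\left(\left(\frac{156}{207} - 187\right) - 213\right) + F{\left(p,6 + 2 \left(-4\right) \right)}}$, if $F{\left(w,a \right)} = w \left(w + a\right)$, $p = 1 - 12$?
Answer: $- \frac{69}{17681} \approx -0.0039025$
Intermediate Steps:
$p = -11$ ($p = 1 - 12 = -11$)
$F{\left(w,a \right)} = w \left(a + w\right)$
$\frac{1}{\left(\left(\frac{156}{207} - 187\right) - 213\right) + F{\left(p,6 + 2 \left(-4\right) \right)}} = \frac{1}{\left(\left(\frac{156}{207} - 187\right) - 213\right) - 11 \left(\left(6 + 2 \left(-4\right)\right) - 11\right)} = \frac{1}{\left(\left(156 \cdot \frac{1}{207} - 187\right) - 213\right) - 11 \left(\left(6 - 8\right) - 11\right)} = \frac{1}{\left(\left(\frac{52}{69} - 187\right) - 213\right) - 11 \left(-2 - 11\right)} = \frac{1}{\left(- \frac{12851}{69} - 213\right) - -143} = \frac{1}{- \frac{27548}{69} + 143} = \frac{1}{- \frac{17681}{69}} = - \frac{69}{17681}$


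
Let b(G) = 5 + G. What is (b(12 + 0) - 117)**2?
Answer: 10000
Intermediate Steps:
(b(12 + 0) - 117)**2 = ((5 + (12 + 0)) - 117)**2 = ((5 + 12) - 117)**2 = (17 - 117)**2 = (-100)**2 = 10000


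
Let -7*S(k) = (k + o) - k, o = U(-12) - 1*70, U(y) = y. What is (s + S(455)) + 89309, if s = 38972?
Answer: 898049/7 ≈ 1.2829e+5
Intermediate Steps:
o = -82 (o = -12 - 1*70 = -12 - 70 = -82)
S(k) = 82/7 (S(k) = -((k - 82) - k)/7 = -((-82 + k) - k)/7 = -1/7*(-82) = 82/7)
(s + S(455)) + 89309 = (38972 + 82/7) + 89309 = 272886/7 + 89309 = 898049/7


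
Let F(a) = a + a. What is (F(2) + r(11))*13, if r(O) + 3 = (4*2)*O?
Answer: 1157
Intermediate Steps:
r(O) = -3 + 8*O (r(O) = -3 + (4*2)*O = -3 + 8*O)
F(a) = 2*a
(F(2) + r(11))*13 = (2*2 + (-3 + 8*11))*13 = (4 + (-3 + 88))*13 = (4 + 85)*13 = 89*13 = 1157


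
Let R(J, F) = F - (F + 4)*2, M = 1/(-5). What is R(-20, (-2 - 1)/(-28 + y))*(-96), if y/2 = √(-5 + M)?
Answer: 391344/503 + 72*I*√130/503 ≈ 778.02 + 1.6321*I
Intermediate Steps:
M = -⅕ ≈ -0.20000
y = 2*I*√130/5 (y = 2*√(-5 - ⅕) = 2*√(-26/5) = 2*(I*√130/5) = 2*I*√130/5 ≈ 4.5607*I)
R(J, F) = -8 - F (R(J, F) = F - (4 + F)*2 = F - (8 + 2*F) = F + (-8 - 2*F) = -8 - F)
R(-20, (-2 - 1)/(-28 + y))*(-96) = (-8 - (-2 - 1)/(-28 + 2*I*√130/5))*(-96) = (-8 - (-3)/(-28 + 2*I*√130/5))*(-96) = (-8 + 3/(-28 + 2*I*√130/5))*(-96) = 768 - 288/(-28 + 2*I*√130/5)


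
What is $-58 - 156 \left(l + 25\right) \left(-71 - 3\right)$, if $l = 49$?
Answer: $854198$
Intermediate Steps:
$-58 - 156 \left(l + 25\right) \left(-71 - 3\right) = -58 - 156 \left(49 + 25\right) \left(-71 - 3\right) = -58 - 156 \cdot 74 \left(-74\right) = -58 - -854256 = -58 + 854256 = 854198$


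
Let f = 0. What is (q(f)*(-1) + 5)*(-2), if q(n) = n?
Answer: -10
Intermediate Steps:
(q(f)*(-1) + 5)*(-2) = (0*(-1) + 5)*(-2) = (0 + 5)*(-2) = 5*(-2) = -10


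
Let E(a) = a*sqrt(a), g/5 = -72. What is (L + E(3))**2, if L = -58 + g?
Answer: 174751 - 2508*sqrt(3) ≈ 1.7041e+5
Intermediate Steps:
g = -360 (g = 5*(-72) = -360)
L = -418 (L = -58 - 360 = -418)
E(a) = a**(3/2)
(L + E(3))**2 = (-418 + 3**(3/2))**2 = (-418 + 3*sqrt(3))**2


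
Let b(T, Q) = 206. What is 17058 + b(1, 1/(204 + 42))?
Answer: 17264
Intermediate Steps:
17058 + b(1, 1/(204 + 42)) = 17058 + 206 = 17264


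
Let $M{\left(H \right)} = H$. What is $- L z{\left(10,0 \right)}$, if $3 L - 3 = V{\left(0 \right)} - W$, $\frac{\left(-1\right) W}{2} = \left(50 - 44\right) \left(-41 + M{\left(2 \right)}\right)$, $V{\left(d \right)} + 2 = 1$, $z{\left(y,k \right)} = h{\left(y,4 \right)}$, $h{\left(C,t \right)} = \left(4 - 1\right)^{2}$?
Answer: $1398$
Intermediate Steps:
$h{\left(C,t \right)} = 9$ ($h{\left(C,t \right)} = 3^{2} = 9$)
$z{\left(y,k \right)} = 9$
$V{\left(d \right)} = -1$ ($V{\left(d \right)} = -2 + 1 = -1$)
$W = 468$ ($W = - 2 \left(50 - 44\right) \left(-41 + 2\right) = - 2 \cdot 6 \left(-39\right) = \left(-2\right) \left(-234\right) = 468$)
$L = - \frac{466}{3}$ ($L = 1 + \frac{-1 - 468}{3} = 1 + \frac{1}{3} \left(-469\right) = 1 - \frac{469}{3} = - \frac{466}{3} \approx -155.33$)
$- L z{\left(10,0 \right)} = - \frac{\left(-466\right) 9}{3} = \left(-1\right) \left(-1398\right) = 1398$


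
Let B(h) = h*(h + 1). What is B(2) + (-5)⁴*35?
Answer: 21881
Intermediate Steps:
B(h) = h*(1 + h)
B(2) + (-5)⁴*35 = 2*(1 + 2) + (-5)⁴*35 = 2*3 + 625*35 = 6 + 21875 = 21881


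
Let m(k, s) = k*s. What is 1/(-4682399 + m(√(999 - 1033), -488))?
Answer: I/(-4682399*I + 488*√34) ≈ -2.1357e-7 + 1.2978e-10*I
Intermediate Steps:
1/(-4682399 + m(√(999 - 1033), -488)) = 1/(-4682399 + √(999 - 1033)*(-488)) = 1/(-4682399 + √(-34)*(-488)) = 1/(-4682399 + (I*√34)*(-488)) = 1/(-4682399 - 488*I*√34)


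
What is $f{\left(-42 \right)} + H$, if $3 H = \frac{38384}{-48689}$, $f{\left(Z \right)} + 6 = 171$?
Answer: $\frac{24062671}{146067} \approx 164.74$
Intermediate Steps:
$f{\left(Z \right)} = 165$ ($f{\left(Z \right)} = -6 + 171 = 165$)
$H = - \frac{38384}{146067}$ ($H = \frac{38384 \frac{1}{-48689}}{3} = \frac{38384 \left(- \frac{1}{48689}\right)}{3} = \frac{1}{3} \left(- \frac{38384}{48689}\right) = - \frac{38384}{146067} \approx -0.26278$)
$f{\left(-42 \right)} + H = 165 - \frac{38384}{146067} = \frac{24062671}{146067}$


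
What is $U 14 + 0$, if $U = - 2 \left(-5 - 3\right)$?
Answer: $224$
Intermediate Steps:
$U = 16$ ($U = \left(-2\right) \left(-8\right) = 16$)
$U 14 + 0 = 16 \cdot 14 + 0 = 224 + 0 = 224$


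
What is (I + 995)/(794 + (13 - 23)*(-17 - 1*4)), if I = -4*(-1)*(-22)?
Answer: 907/1004 ≈ 0.90339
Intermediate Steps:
I = -88 (I = 4*(-22) = -88)
(I + 995)/(794 + (13 - 23)*(-17 - 1*4)) = (-88 + 995)/(794 + (13 - 23)*(-17 - 1*4)) = 907/(794 - 10*(-17 - 4)) = 907/(794 - 10*(-21)) = 907/(794 + 210) = 907/1004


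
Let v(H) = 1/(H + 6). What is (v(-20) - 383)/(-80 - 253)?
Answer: 5363/4662 ≈ 1.1504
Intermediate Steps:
v(H) = 1/(6 + H)
(v(-20) - 383)/(-80 - 253) = (1/(6 - 20) - 383)/(-80 - 253) = (1/(-14) - 383)/(-333) = (-1/14 - 383)*(-1/333) = -5363/14*(-1/333) = 5363/4662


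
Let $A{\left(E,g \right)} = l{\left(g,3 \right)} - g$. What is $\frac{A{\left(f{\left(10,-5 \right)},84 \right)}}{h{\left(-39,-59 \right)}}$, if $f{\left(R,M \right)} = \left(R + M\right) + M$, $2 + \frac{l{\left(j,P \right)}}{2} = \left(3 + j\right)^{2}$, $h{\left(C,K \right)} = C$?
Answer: $- \frac{15050}{39} \approx -385.9$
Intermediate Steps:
$l{\left(j,P \right)} = -4 + 2 \left(3 + j\right)^{2}$
$f{\left(R,M \right)} = R + 2 M$ ($f{\left(R,M \right)} = \left(M + R\right) + M = R + 2 M$)
$A{\left(E,g \right)} = -4 - g + 2 \left(3 + g\right)^{2}$ ($A{\left(E,g \right)} = \left(-4 + 2 \left(3 + g\right)^{2}\right) - g = -4 - g + 2 \left(3 + g\right)^{2}$)
$\frac{A{\left(f{\left(10,-5 \right)},84 \right)}}{h{\left(-39,-59 \right)}} = \frac{-4 - 84 + 2 \left(3 + 84\right)^{2}}{-39} = \left(-4 - 84 + 2 \cdot 87^{2}\right) \left(- \frac{1}{39}\right) = \left(-4 - 84 + 2 \cdot 7569\right) \left(- \frac{1}{39}\right) = \left(-4 - 84 + 15138\right) \left(- \frac{1}{39}\right) = 15050 \left(- \frac{1}{39}\right) = - \frac{15050}{39}$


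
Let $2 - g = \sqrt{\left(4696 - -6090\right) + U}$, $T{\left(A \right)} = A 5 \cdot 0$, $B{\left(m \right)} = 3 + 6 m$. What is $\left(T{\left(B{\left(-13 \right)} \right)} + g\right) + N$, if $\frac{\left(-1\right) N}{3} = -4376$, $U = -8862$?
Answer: $13130 - 2 \sqrt{481} \approx 13086.0$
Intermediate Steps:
$T{\left(A \right)} = 0$ ($T{\left(A \right)} = 5 A 0 = 0$)
$N = 13128$ ($N = \left(-3\right) \left(-4376\right) = 13128$)
$g = 2 - 2 \sqrt{481}$ ($g = 2 - \sqrt{\left(4696 - -6090\right) - 8862} = 2 - \sqrt{\left(4696 + 6090\right) - 8862} = 2 - \sqrt{10786 - 8862} = 2 - \sqrt{1924} = 2 - 2 \sqrt{481} \approx -41.863$)
$\left(T{\left(B{\left(-13 \right)} \right)} + g\right) + N = \left(0 + \left(2 - 2 \sqrt{481}\right)\right) + 13128 = \left(2 - 2 \sqrt{481}\right) + 13128 = 13130 - 2 \sqrt{481}$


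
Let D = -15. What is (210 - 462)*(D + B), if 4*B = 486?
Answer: -26838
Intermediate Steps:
B = 243/2 (B = (¼)*486 = 243/2 ≈ 121.50)
(210 - 462)*(D + B) = (210 - 462)*(-15 + 243/2) = -252*213/2 = -26838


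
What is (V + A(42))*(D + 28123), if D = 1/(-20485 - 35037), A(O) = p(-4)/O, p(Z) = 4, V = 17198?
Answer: 93988591706300/194327 ≈ 4.8366e+8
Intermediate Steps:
A(O) = 4/O
D = -1/55522 (D = 1/(-55522) = -1/55522 ≈ -1.8011e-5)
(V + A(42))*(D + 28123) = (17198 + 4/42)*(-1/55522 + 28123) = (17198 + 4*(1/42))*(1561445205/55522) = (17198 + 2/21)*(1561445205/55522) = (361160/21)*(1561445205/55522) = 93988591706300/194327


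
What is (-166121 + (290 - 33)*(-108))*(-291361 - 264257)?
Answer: 107721550986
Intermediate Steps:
(-166121 + (290 - 33)*(-108))*(-291361 - 264257) = (-166121 + 257*(-108))*(-555618) = (-166121 - 27756)*(-555618) = -193877*(-555618) = 107721550986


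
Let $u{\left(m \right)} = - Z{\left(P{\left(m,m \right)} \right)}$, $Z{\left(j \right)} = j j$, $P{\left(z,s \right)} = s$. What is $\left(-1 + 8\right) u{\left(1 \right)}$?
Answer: $-7$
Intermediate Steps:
$Z{\left(j \right)} = j^{2}$
$u{\left(m \right)} = - m^{2}$
$\left(-1 + 8\right) u{\left(1 \right)} = \left(-1 + 8\right) \left(- 1^{2}\right) = 7 \left(\left(-1\right) 1\right) = 7 \left(-1\right) = -7$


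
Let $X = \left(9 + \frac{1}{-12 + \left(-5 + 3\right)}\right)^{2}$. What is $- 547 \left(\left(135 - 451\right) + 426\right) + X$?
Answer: $- \frac{11777695}{196} \approx -60090.0$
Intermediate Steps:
$X = \frac{15625}{196}$ ($X = \left(9 + \frac{1}{-12 - 2}\right)^{2} = \left(9 + \frac{1}{-14}\right)^{2} = \left(9 - \frac{1}{14}\right)^{2} = \left(\frac{125}{14}\right)^{2} = \frac{15625}{196} \approx 79.719$)
$- 547 \left(\left(135 - 451\right) + 426\right) + X = - 547 \left(\left(135 - 451\right) + 426\right) + \frac{15625}{196} = - 547 \left(-316 + 426\right) + \frac{15625}{196} = \left(-547\right) 110 + \frac{15625}{196} = -60170 + \frac{15625}{196} = - \frac{11777695}{196}$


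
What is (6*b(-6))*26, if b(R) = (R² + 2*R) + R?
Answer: 2808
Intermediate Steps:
b(R) = R² + 3*R
(6*b(-6))*26 = (6*(-6*(3 - 6)))*26 = (6*(-6*(-3)))*26 = (6*18)*26 = 108*26 = 2808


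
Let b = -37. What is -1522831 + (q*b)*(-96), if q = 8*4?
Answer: -1409167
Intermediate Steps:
q = 32
-1522831 + (q*b)*(-96) = -1522831 + (32*(-37))*(-96) = -1522831 - 1184*(-96) = -1522831 + 113664 = -1409167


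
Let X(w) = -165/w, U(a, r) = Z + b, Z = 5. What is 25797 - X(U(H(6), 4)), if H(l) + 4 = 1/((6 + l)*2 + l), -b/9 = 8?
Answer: 1728234/67 ≈ 25795.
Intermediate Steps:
b = -72 (b = -9*8 = -72)
H(l) = -4 + 1/(12 + 3*l) (H(l) = -4 + 1/((6 + l)*2 + l) = -4 + 1/((12 + 2*l) + l) = -4 + 1/(12 + 3*l))
U(a, r) = -67 (U(a, r) = 5 - 72 = -67)
25797 - X(U(H(6), 4)) = 25797 - (-165)/(-67) = 25797 - (-165)*(-1)/67 = 25797 - 1*165/67 = 25797 - 165/67 = 1728234/67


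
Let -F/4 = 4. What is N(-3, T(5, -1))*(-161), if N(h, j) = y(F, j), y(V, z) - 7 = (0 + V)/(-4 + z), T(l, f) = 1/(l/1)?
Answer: -34293/19 ≈ -1804.9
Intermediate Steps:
F = -16 (F = -4*4 = -16)
T(l, f) = 1/l (T(l, f) = 1/(l*1) = 1/l)
y(V, z) = 7 + V/(-4 + z) (y(V, z) = 7 + (0 + V)/(-4 + z) = 7 + V/(-4 + z))
N(h, j) = (-44 + 7*j)/(-4 + j) (N(h, j) = (-28 - 16 + 7*j)/(-4 + j) = (-44 + 7*j)/(-4 + j))
N(-3, T(5, -1))*(-161) = ((-44 + 7/5)/(-4 + 1/5))*(-161) = ((-44 + 7*(1/5))/(-4 + 1/5))*(-161) = ((-44 + 7/5)/(-19/5))*(-161) = -5/19*(-213/5)*(-161) = (213/19)*(-161) = -34293/19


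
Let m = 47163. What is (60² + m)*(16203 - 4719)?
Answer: 582962292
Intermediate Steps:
(60² + m)*(16203 - 4719) = (60² + 47163)*(16203 - 4719) = (3600 + 47163)*11484 = 50763*11484 = 582962292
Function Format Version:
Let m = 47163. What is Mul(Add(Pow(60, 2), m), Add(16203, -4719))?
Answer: 582962292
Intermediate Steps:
Mul(Add(Pow(60, 2), m), Add(16203, -4719)) = Mul(Add(Pow(60, 2), 47163), Add(16203, -4719)) = Mul(Add(3600, 47163), 11484) = Mul(50763, 11484) = 582962292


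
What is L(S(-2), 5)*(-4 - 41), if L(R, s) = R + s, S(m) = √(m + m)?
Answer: -225 - 90*I ≈ -225.0 - 90.0*I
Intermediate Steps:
S(m) = √2*√m (S(m) = √(2*m) = √2*√m)
L(S(-2), 5)*(-4 - 41) = (√2*√(-2) + 5)*(-4 - 41) = (√2*(I*√2) + 5)*(-45) = (2*I + 5)*(-45) = (5 + 2*I)*(-45) = -225 - 90*I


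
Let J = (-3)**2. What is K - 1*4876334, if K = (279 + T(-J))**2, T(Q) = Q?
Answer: -4803434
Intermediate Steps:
J = 9
K = 72900 (K = (279 - 1*9)**2 = (279 - 9)**2 = 270**2 = 72900)
K - 1*4876334 = 72900 - 1*4876334 = 72900 - 4876334 = -4803434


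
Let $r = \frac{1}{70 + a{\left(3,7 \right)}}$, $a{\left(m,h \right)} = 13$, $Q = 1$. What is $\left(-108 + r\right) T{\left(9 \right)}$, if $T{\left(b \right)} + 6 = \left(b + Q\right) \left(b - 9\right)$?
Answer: $\frac{53778}{83} \approx 647.93$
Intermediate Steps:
$T{\left(b \right)} = -6 + \left(1 + b\right) \left(-9 + b\right)$ ($T{\left(b \right)} = -6 + \left(b + 1\right) \left(b - 9\right) = -6 + \left(1 + b\right) \left(-9 + b\right)$)
$r = \frac{1}{83}$ ($r = \frac{1}{70 + 13} = \frac{1}{83} \approx 0.012048$)
$\left(-108 + r\right) T{\left(9 \right)} = \left(-108 + \frac{1}{83}\right) \left(-15 + 9^{2} - 72\right) = - \frac{8963 \left(-15 + 81 - 72\right)}{83} = \left(- \frac{8963}{83}\right) \left(-6\right) = \frac{53778}{83}$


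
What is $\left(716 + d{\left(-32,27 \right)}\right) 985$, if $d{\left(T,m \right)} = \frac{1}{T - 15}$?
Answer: $\frac{33146235}{47} \approx 7.0524 \cdot 10^{5}$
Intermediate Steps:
$d{\left(T,m \right)} = \frac{1}{-15 + T}$
$\left(716 + d{\left(-32,27 \right)}\right) 985 = \left(716 + \frac{1}{-15 - 32}\right) 985 = \left(716 + \frac{1}{-47}\right) 985 = \left(716 - \frac{1}{47}\right) 985 = \frac{33651}{47} \cdot 985 = \frac{33146235}{47}$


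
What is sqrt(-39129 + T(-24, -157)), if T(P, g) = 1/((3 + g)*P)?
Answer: I*sqrt(33407400873)/924 ≈ 197.81*I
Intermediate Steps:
T(P, g) = 1/(P*(3 + g))
sqrt(-39129 + T(-24, -157)) = sqrt(-39129 + 1/((-24)*(3 - 157))) = sqrt(-39129 - 1/24/(-154)) = sqrt(-39129 - 1/24*(-1/154)) = sqrt(-39129 + 1/3696) = sqrt(-144620783/3696) = I*sqrt(33407400873)/924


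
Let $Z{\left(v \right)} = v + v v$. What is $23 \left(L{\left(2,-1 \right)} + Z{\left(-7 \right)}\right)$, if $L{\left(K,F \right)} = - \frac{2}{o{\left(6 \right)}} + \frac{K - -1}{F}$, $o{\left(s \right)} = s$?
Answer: $\frac{2668}{3} \approx 889.33$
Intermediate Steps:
$Z{\left(v \right)} = v + v^{2}$
$L{\left(K,F \right)} = - \frac{1}{3} + \frac{1 + K}{F}$ ($L{\left(K,F \right)} = - \frac{2}{6} + \frac{K - -1}{F} = \left(-2\right) \frac{1}{6} + \frac{K + 1}{F} = - \frac{1}{3} + \frac{1 + K}{F}$)
$23 \left(L{\left(2,-1 \right)} + Z{\left(-7 \right)}\right) = 23 \left(\frac{1 + 2 - - \frac{1}{3}}{-1} - 7 \left(1 - 7\right)\right) = 23 \left(- (1 + 2 + \frac{1}{3}) - -42\right) = 23 \left(\left(-1\right) \frac{10}{3} + 42\right) = 23 \left(- \frac{10}{3} + 42\right) = 23 \cdot \frac{116}{3} = \frac{2668}{3}$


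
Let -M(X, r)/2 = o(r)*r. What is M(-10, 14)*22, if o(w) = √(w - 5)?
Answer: -1848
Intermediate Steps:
o(w) = √(-5 + w)
M(X, r) = -2*r*√(-5 + r) (M(X, r) = -2*√(-5 + r)*r = -2*r*√(-5 + r))
M(-10, 14)*22 = -2*14*√(-5 + 14)*22 = -2*14*√9*22 = -2*14*3*22 = -84*22 = -1848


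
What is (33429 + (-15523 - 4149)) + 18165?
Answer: 31922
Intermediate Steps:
(33429 + (-15523 - 4149)) + 18165 = (33429 - 19672) + 18165 = 13757 + 18165 = 31922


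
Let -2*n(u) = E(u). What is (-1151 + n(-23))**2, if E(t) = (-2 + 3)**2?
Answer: 5303809/4 ≈ 1.3260e+6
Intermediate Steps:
E(t) = 1 (E(t) = 1**2 = 1)
n(u) = -1/2 (n(u) = -1/2*1 = -1/2)
(-1151 + n(-23))**2 = (-1151 - 1/2)**2 = (-2303/2)**2 = 5303809/4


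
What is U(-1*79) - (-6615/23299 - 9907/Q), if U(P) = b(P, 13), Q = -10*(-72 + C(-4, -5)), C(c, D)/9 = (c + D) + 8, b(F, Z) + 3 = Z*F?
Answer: -19202174357/18872190 ≈ -1017.5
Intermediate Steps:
b(F, Z) = -3 + F*Z (b(F, Z) = -3 + Z*F = -3 + F*Z)
C(c, D) = 72 + 9*D + 9*c (C(c, D) = 9*((c + D) + 8) = 9*((D + c) + 8) = 9*(8 + D + c) = 72 + 9*D + 9*c)
Q = 810 (Q = -10*(-72 + (72 + 9*(-5) + 9*(-4))) = -10*(-72 + (72 - 45 - 36)) = -10*(-72 - 9) = -10*(-81) = 810)
U(P) = -3 + 13*P (U(P) = -3 + P*13 = -3 + 13*P)
U(-1*79) - (-6615/23299 - 9907/Q) = (-3 + 13*(-1*79)) - (-6615/23299 - 9907/810) = (-3 + 13*(-79)) - (-6615*1/23299 - 9907*1/810) = (-3 - 1027) - (-6615/23299 - 9907/810) = -1030 - 1*(-236181343/18872190) = -1030 + 236181343/18872190 = -19202174357/18872190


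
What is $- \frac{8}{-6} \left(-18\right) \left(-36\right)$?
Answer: $864$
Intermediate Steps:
$- \frac{8}{-6} \left(-18\right) \left(-36\right) = \left(-8\right) \left(- \frac{1}{6}\right) \left(-18\right) \left(-36\right) = \frac{4}{3} \left(-18\right) \left(-36\right) = \left(-24\right) \left(-36\right) = 864$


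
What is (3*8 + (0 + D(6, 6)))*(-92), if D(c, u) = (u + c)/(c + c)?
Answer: -2300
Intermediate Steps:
D(c, u) = (c + u)/(2*c) (D(c, u) = (c + u)/((2*c)) = (c + u)*(1/(2*c)) = (c + u)/(2*c))
(3*8 + (0 + D(6, 6)))*(-92) = (3*8 + (0 + (1/2)*(6 + 6)/6))*(-92) = (24 + (0 + (1/2)*(1/6)*12))*(-92) = (24 + (0 + 1))*(-92) = (24 + 1)*(-92) = 25*(-92) = -2300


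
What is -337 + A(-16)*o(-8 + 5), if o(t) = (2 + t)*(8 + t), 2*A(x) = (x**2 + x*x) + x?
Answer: -1577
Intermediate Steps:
A(x) = x**2 + x/2 (A(x) = ((x**2 + x*x) + x)/2 = ((x**2 + x**2) + x)/2 = (2*x**2 + x)/2 = (x + 2*x**2)/2 = x**2 + x/2)
-337 + A(-16)*o(-8 + 5) = -337 + (-16*(1/2 - 16))*(16 + (-8 + 5)**2 + 10*(-8 + 5)) = -337 + (-16*(-31/2))*(16 + (-3)**2 + 10*(-3)) = -337 + 248*(16 + 9 - 30) = -337 + 248*(-5) = -337 - 1240 = -1577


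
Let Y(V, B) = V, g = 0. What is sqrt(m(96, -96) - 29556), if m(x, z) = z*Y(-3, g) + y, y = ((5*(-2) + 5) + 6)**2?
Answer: I*sqrt(29267) ≈ 171.08*I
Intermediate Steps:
y = 1 (y = ((-10 + 5) + 6)**2 = (-5 + 6)**2 = 1**2 = 1)
m(x, z) = 1 - 3*z (m(x, z) = z*(-3) + 1 = -3*z + 1 = 1 - 3*z)
sqrt(m(96, -96) - 29556) = sqrt((1 - 3*(-96)) - 29556) = sqrt((1 + 288) - 29556) = sqrt(289 - 29556) = sqrt(-29267) = I*sqrt(29267)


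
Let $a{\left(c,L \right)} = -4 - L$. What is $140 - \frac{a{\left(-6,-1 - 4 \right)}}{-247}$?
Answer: $\frac{34581}{247} \approx 140.0$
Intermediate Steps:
$140 - \frac{a{\left(-6,-1 - 4 \right)}}{-247} = 140 - \frac{-4 - \left(-1 - 4\right)}{-247} = 140 - \left(-4 - \left(-1 - 4\right)\right) \left(- \frac{1}{247}\right) = 140 - \left(-4 - -5\right) \left(- \frac{1}{247}\right) = 140 - \left(-4 + 5\right) \left(- \frac{1}{247}\right) = 140 - 1 \left(- \frac{1}{247}\right) = 140 - - \frac{1}{247} = 140 + \frac{1}{247} = \frac{34581}{247}$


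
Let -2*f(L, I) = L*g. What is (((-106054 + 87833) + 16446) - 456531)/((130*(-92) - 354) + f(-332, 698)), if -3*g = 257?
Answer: 687459/39802 ≈ 17.272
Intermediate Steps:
g = -257/3 (g = -⅓*257 = -257/3 ≈ -85.667)
f(L, I) = 257*L/6 (f(L, I) = -L*(-257)/(2*3) = -(-257)*L/6 = 257*L/6)
(((-106054 + 87833) + 16446) - 456531)/((130*(-92) - 354) + f(-332, 698)) = (((-106054 + 87833) + 16446) - 456531)/((130*(-92) - 354) + (257/6)*(-332)) = ((-18221 + 16446) - 456531)/((-11960 - 354) - 42662/3) = (-1775 - 456531)/(-12314 - 42662/3) = -458306/(-79604/3) = -458306*(-3/79604) = 687459/39802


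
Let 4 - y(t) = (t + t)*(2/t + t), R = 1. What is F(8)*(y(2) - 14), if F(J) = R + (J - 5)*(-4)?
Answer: 242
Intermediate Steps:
F(J) = 21 - 4*J (F(J) = 1 + (J - 5)*(-4) = 1 + (-5 + J)*(-4) = 1 + (20 - 4*J) = 21 - 4*J)
y(t) = 4 - 2*t*(t + 2/t) (y(t) = 4 - (t + t)*(2/t + t) = 4 - 2*t*(t + 2/t))
F(8)*(y(2) - 14) = (21 - 4*8)*(-2*2**2 - 14) = (21 - 32)*(-2*4 - 14) = -11*(-8 - 14) = -11*(-22) = 242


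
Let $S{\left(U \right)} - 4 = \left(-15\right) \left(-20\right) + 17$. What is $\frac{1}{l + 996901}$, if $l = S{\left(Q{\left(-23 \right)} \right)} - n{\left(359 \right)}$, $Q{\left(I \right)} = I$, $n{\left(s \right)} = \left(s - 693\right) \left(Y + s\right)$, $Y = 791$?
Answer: $\frac{1}{1381322} \approx 7.2394 \cdot 10^{-7}$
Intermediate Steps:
$n{\left(s \right)} = \left(-693 + s\right) \left(791 + s\right)$ ($n{\left(s \right)} = \left(s - 693\right) \left(791 + s\right) = \left(-693 + s\right) \left(791 + s\right)$)
$S{\left(U \right)} = 321$ ($S{\left(U \right)} = 4 + \left(\left(-15\right) \left(-20\right) + 17\right) = 4 + \left(300 + 17\right) = 4 + 317 = 321$)
$l = 384421$ ($l = 321 - \left(-548163 + 359^{2} + 98 \cdot 359\right) = 321 - \left(-548163 + 128881 + 35182\right) = 321 - -384100 = 321 + 384100 = 384421$)
$\frac{1}{l + 996901} = \frac{1}{384421 + 996901} = \frac{1}{1381322}$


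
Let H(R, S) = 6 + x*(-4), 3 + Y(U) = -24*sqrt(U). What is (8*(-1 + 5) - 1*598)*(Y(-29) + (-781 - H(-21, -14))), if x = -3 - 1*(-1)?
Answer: 451668 + 13584*I*sqrt(29) ≈ 4.5167e+5 + 73152.0*I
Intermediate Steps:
Y(U) = -3 - 24*sqrt(U)
x = -2 (x = -3 + 1 = -2)
H(R, S) = 14 (H(R, S) = 6 - 2*(-4) = 6 + 8 = 14)
(8*(-1 + 5) - 1*598)*(Y(-29) + (-781 - H(-21, -14))) = (8*(-1 + 5) - 1*598)*((-3 - 24*I*sqrt(29)) + (-781 - 1*14)) = (8*4 - 598)*((-3 - 24*I*sqrt(29)) + (-781 - 14)) = (32 - 598)*((-3 - 24*I*sqrt(29)) - 795) = -566*(-798 - 24*I*sqrt(29)) = 451668 + 13584*I*sqrt(29)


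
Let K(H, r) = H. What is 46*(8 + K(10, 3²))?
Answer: 828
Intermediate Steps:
46*(8 + K(10, 3²)) = 46*(8 + 10) = 46*18 = 828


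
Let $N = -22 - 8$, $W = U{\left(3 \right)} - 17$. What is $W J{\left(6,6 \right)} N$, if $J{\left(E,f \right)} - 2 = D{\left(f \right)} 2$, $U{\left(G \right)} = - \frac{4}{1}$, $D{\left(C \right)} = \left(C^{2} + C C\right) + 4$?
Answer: $97020$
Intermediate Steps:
$D{\left(C \right)} = 4 + 2 C^{2}$ ($D{\left(C \right)} = \left(C^{2} + C^{2}\right) + 4 = 2 C^{2} + 4 = 4 + 2 C^{2}$)
$U{\left(G \right)} = -4$ ($U{\left(G \right)} = \left(-4\right) 1 = -4$)
$J{\left(E,f \right)} = 10 + 4 f^{2}$ ($J{\left(E,f \right)} = 2 + \left(4 + 2 f^{2}\right) 2 = 2 + \left(8 + 4 f^{2}\right) = 10 + 4 f^{2}$)
$W = -21$ ($W = -4 - 17 = -21$)
$N = -30$
$W J{\left(6,6 \right)} N = - 21 \left(10 + 4 \cdot 6^{2}\right) \left(-30\right) = - 21 \left(10 + 4 \cdot 36\right) \left(-30\right) = - 21 \left(10 + 144\right) \left(-30\right) = \left(-21\right) 154 \left(-30\right) = \left(-3234\right) \left(-30\right) = 97020$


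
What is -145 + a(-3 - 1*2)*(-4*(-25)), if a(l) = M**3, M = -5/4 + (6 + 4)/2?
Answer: 82055/16 ≈ 5128.4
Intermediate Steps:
M = 15/4 (M = -5*1/4 + 10*(1/2) = -5/4 + 5 = 15/4 ≈ 3.7500)
a(l) = 3375/64 (a(l) = (15/4)**3 = 3375/64)
-145 + a(-3 - 1*2)*(-4*(-25)) = -145 + 3375*(-4*(-25))/64 = -145 + (3375/64)*100 = -145 + 84375/16 = 82055/16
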